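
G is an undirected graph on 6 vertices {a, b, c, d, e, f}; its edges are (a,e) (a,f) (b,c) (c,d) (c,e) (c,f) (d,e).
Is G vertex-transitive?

Vertex b is the only vertex of degree 1, so every automorphism fixes it; G is not vertex-transitive.

No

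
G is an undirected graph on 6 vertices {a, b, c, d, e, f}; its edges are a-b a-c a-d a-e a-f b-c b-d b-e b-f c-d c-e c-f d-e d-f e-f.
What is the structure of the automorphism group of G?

S_6

Every vertex has degree 5, so G is the complete graph K_6. Every bijection on the vertex set is an automorphism of K_6; hence Aut(K_6) ≅ S_6, order 720.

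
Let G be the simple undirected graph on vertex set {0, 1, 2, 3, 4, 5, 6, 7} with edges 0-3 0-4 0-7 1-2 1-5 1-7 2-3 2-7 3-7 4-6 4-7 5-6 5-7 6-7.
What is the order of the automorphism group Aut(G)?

14

Vertex 7 is the unique vertex of degree 7; the remaining 7 vertices each have degree 3 and induce a cycle, so G is the wheel on 8 vertices with hub 7. With the hub fixed, the remaining symmetry is that of the rim cycle C_7, giving the dihedral group D_7.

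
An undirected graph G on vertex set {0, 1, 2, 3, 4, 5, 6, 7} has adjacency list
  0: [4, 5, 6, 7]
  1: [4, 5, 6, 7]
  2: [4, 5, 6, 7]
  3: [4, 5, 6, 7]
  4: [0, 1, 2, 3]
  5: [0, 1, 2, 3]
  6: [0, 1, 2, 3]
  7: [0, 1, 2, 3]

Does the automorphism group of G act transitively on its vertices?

Yes

G is 4-regular and bipartite with parts {0, 1, 2, 3} and {4, 5, 6, 7} (each part is independent and every cross-pair is an edge), so G = K_{4,4}. Each part can be permuted independently (S_4 × S_4) and the two equal-size parts can also be swapped, giving (S_4 × S_4) ⋊ Z_2 of order 2·(4!)² = 1152. Under this action every vertex can be carried to every other, so G is vertex-transitive.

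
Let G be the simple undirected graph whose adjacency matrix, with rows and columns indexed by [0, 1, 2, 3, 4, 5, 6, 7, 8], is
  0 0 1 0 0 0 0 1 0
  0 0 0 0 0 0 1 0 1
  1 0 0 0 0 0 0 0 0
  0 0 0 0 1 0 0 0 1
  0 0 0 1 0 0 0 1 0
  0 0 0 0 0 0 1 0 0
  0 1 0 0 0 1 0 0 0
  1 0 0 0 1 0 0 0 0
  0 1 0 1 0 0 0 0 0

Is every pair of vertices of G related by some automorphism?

No

Automorphisms preserve degree, but G has vertices of degree 1 and vertices of degree 2; no automorphism maps one to the other, so G is not vertex-transitive.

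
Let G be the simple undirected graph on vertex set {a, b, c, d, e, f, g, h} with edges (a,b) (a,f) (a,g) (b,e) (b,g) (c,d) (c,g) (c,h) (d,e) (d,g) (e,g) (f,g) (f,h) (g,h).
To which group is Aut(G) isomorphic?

D_7

Vertex g is the unique vertex of degree 7; the remaining 7 vertices each have degree 3 and induce a cycle, so G is the wheel on 8 vertices with hub g. With the hub fixed, the remaining symmetry is that of the rim cycle C_7, giving the dihedral group D_7.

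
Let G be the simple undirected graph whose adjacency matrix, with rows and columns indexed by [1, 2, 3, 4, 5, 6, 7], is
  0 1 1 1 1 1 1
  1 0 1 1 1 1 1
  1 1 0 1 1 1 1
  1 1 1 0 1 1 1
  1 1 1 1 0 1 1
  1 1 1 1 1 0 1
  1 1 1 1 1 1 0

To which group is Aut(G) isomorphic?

S_7

All 7 vertices are pairwise adjacent: G = K_7. Any permutation of the 7 vertices preserves K_7, so Aut(K_7) = S_7 of order 7! = 5040.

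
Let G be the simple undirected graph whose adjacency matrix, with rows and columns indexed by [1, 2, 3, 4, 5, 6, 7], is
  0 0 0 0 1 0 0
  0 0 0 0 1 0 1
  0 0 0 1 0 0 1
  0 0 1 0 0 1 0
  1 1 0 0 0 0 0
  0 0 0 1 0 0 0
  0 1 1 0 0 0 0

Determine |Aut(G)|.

2

The degree sequence is [1, 2, 2, 2, 2, 1, 2]; the two degree-1 vertices 1 and 6 are the ends of a path, so G = P_7. A path has exactly one nontrivial symmetry — reversal — giving Aut(G) of order 2.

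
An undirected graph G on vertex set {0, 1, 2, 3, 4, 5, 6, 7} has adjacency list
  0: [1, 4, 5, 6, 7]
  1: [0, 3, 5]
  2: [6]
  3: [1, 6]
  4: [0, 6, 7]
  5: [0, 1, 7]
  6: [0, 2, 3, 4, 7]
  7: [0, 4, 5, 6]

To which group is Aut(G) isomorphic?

{e}

Degrees alone do not determine every vertex (e.g. 0 and 6 both have degree 5), but their neighbour-degree multisets differ: N(0) has degrees [3, 3, 3, 4, 5] while N(6) has degrees [1, 2, 3, 4, 5]. Repeating this refinement separates all vertices, so the only automorphism is the identity.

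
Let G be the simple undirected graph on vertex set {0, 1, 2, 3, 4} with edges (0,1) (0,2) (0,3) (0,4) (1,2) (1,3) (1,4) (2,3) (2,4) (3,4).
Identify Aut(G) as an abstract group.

S_5

Every vertex has degree 4, so G is the complete graph K_5. Any permutation of the 5 vertices preserves K_5, so Aut(K_5) = S_5 of order 5! = 120.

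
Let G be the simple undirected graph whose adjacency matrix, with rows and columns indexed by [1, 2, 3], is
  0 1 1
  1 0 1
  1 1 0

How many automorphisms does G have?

Every vertex has degree 2, so G is the complete graph K_3. Any permutation of the 3 vertices preserves K_3, so Aut(K_3) = S_3 of order 3! = 6.

6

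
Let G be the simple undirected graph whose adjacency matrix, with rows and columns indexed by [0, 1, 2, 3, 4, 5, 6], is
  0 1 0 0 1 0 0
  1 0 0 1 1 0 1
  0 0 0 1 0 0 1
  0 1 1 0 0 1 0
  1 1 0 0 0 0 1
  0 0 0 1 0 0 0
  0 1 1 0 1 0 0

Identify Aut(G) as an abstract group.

The degree sequence is [2, 4, 2, 3, 3, 1, 3]. Checking the degree-preserving permutations of the vertex set shows that none except the identity preserves every edge, so Aut(G) is trivial.

the trivial group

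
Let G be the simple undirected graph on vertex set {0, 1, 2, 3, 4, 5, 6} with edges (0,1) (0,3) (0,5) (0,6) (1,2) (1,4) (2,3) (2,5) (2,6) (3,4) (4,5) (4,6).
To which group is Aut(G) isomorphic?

The vertices split by degree into {0, 2, 4} (degree 4) and {1, 3, 5, 6} (degree 3); every edge runs between the two parts, so G is the complete bipartite graph K_{3,4}. The parts have unequal sizes, so no automorphism swaps them; each part is permuted independently, giving S_4 × S_3 of order 4!·3! = 144.

S_4 × S_3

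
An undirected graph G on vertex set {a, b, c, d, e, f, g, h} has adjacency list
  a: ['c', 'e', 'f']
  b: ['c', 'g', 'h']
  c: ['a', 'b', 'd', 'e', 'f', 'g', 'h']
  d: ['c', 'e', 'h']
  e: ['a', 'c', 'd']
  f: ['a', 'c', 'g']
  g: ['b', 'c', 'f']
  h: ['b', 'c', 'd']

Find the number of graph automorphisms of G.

Vertex c is the unique vertex of degree 7; the remaining 7 vertices each have degree 3 and induce a cycle, so G is the wheel on 8 vertices with hub c. Every automorphism fixes the hub and acts on the rim 7-cycle, so Aut(G) ≅ Aut(C_7) = D_7 of order 14.

14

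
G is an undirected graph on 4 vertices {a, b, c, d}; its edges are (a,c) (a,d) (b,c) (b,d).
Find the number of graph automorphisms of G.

G is 2-regular and bipartite on 2^2 = 4 vertices with girth 4; it is the hypercube graph Q_2. The symmetry group of the 2-cube is the hyperoctahedral group B_2 = Z_2 ≀ S_2, of order 2^2·2! = 8.

8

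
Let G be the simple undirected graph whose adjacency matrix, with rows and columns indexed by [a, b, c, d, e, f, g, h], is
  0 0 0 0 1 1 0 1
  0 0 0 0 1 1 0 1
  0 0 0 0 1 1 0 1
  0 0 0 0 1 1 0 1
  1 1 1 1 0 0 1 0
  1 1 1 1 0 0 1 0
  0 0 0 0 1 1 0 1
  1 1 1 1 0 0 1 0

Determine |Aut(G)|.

720

The vertices split by degree into {e, f, h} (degree 5) and {a, b, c, d, g} (degree 3); every edge runs between the two parts, so G is the complete bipartite graph K_{3,5}. Automorphisms preserve the bipartition setwise (since the parts differ in size) and act as S_5 × S_3 within it; |Aut| = 720.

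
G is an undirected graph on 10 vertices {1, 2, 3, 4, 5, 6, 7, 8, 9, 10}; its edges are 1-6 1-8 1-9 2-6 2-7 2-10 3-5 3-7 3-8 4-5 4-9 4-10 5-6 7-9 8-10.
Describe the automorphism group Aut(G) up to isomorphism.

S_5

G is 3-regular on 10 vertices with no triangles and no 4-cycles (girth 5): this is the Petersen graph. Viewing the Petersen graph as the Kneser graph K(5,2) — vertices are 2-subsets of {1,…,5}, edges join disjoint pairs — its automorphisms are exactly the permutations of the 5-element set, so Aut ≅ S_5 of order 120.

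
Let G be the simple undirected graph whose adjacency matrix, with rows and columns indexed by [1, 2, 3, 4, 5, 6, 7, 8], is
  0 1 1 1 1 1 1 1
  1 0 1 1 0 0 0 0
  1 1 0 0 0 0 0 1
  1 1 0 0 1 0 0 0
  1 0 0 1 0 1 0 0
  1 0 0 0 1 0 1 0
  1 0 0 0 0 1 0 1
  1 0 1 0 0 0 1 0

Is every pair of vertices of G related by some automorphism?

Vertex 1 is the only vertex of degree 7, so every automorphism fixes it; G is not vertex-transitive.

No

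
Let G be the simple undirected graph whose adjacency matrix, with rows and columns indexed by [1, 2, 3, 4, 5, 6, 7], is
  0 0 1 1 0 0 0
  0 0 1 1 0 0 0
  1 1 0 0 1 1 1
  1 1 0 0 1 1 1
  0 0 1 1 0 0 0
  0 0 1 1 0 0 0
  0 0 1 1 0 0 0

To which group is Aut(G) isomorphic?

The vertices split by degree into {3, 4} (degree 5) and {1, 2, 5, 6, 7} (degree 2); every edge runs between the two parts, so G is the complete bipartite graph K_{2,5}. The parts have unequal sizes, so no automorphism swaps them; each part is permuted independently, giving S_5 × S_2 of order 5!·2! = 240.

S_5 × S_2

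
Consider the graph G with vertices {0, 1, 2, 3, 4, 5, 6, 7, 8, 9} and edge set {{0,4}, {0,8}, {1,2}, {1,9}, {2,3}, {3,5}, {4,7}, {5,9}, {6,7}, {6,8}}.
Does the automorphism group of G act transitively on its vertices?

Yes

G has two connected components, {0, 4, 6, 7, 8} and {1, 2, 3, 5, 9}; each is 2-regular, so G = C_5 ⊔ C_5. With two isomorphic components, Aut(G) = Aut(C_5) ≀ S_2 = (D_5 × D_5) ⋊ Z_2: permute each cycle by D_5, then optionally swap the two cycles. Order 2·(2·5)² = 200. This group acts transitively on the 10 vertices.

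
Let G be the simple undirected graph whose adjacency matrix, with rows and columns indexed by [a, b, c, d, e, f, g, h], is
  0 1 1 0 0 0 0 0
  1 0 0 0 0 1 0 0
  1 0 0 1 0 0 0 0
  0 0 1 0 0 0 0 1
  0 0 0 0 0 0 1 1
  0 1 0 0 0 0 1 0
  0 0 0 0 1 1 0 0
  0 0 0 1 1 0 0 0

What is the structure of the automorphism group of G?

Every vertex has degree 2 and the graph is connected, so G is the 8-cycle C_8. The automorphisms of the 8-cycle are exactly the symmetries of a regular 8-gon: the dihedral group D_8, |D_8| = 16.

the dihedral group of order 16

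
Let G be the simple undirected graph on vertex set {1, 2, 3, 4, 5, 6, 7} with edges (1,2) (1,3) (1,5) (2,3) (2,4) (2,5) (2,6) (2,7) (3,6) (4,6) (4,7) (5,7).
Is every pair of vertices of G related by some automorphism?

Vertex 2 is the only vertex of degree 6, so every automorphism fixes it; G is not vertex-transitive.

No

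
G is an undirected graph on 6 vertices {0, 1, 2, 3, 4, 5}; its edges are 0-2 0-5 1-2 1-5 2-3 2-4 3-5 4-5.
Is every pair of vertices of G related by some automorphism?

No

Automorphisms preserve degree, but G has vertices of degree 2 and vertices of degree 4; no automorphism maps one to the other, so G is not vertex-transitive.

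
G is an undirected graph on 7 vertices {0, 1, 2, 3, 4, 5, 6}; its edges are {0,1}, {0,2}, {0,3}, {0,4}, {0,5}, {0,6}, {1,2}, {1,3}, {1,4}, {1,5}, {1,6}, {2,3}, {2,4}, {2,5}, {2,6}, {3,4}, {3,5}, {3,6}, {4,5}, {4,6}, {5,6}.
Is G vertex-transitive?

All 7 vertices are pairwise adjacent: G = K_7. Every bijection on the vertex set is an automorphism of K_7; hence Aut(K_7) ≅ S_7, order 5040. This group acts transitively on the 7 vertices.

Yes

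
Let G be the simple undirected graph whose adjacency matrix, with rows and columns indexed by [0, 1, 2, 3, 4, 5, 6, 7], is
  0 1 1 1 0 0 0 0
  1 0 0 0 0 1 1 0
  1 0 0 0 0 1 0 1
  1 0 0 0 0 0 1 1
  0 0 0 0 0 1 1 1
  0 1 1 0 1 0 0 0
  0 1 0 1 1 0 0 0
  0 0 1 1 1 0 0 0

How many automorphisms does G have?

G is 3-regular and bipartite on 2^3 = 8 vertices with girth 4; it is the hypercube graph Q_3. The symmetry group of the 3-cube is the hyperoctahedral group B_3 = Z_2 ≀ S_3, of order 2^3·3! = 48.

48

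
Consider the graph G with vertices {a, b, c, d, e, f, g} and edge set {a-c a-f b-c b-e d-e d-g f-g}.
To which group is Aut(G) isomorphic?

Every vertex has degree 2 and the graph is connected, so G is the 7-cycle C_7. C_7 has 7 rotations and 7 reflections, so Aut(C_7) ≅ D_7 of order 14.

the dihedral group of order 14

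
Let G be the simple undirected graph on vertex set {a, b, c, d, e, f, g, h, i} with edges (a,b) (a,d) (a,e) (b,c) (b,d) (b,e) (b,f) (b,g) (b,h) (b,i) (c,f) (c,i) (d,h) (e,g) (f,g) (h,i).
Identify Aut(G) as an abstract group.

the dihedral group of order 16

Vertex b is the unique vertex of degree 8; the remaining 8 vertices each have degree 3 and induce a cycle, so G is the wheel on 9 vertices with hub b. Every automorphism fixes the hub and acts on the rim 8-cycle, so Aut(G) ≅ Aut(C_8) = D_8 of order 16.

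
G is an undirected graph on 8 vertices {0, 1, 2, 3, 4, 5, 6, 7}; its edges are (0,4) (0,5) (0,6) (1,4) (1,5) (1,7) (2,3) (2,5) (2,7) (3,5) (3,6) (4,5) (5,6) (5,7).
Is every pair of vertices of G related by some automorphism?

Vertex 5 is the only vertex of degree 7, so every automorphism fixes it; G is not vertex-transitive.

No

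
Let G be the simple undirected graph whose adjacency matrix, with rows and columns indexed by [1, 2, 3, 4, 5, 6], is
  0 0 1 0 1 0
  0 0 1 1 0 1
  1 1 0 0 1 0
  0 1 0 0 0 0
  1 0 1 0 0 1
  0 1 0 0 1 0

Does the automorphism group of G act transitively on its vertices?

Vertex 4 is the only vertex of degree 1, so every automorphism fixes it; G is not vertex-transitive.

No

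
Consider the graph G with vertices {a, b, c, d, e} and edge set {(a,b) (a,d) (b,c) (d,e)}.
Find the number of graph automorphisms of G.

The degree sequence is [2, 2, 1, 2, 1]; the two degree-1 vertices c and e are the ends of a path, so G = P_5. The only nontrivial automorphism of a path is the end-to-end reflection, so Aut(G) ≅ Z_2.

2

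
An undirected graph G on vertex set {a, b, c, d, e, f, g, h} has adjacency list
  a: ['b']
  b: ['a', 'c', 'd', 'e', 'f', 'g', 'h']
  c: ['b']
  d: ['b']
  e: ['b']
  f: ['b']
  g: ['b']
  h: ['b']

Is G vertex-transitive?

Vertex b is the only vertex of degree 7, so every automorphism fixes it; G is not vertex-transitive.

No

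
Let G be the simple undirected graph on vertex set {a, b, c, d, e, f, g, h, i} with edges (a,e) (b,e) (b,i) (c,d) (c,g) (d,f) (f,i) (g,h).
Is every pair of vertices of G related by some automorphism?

No

Automorphisms preserve degree, but G has vertices of degree 1 and vertices of degree 2; no automorphism maps one to the other, so G is not vertex-transitive.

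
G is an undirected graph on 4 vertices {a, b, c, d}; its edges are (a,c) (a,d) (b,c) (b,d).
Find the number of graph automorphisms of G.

8

G is 2-regular and bipartite on 2^2 = 4 vertices with girth 4; it is the hypercube graph Q_2. Aut(Q_2) consists of the signed permutations of the 2 coordinate axes: 2! permutations times 2^2 sign flips, so |Aut| = 2^2·2! = 8.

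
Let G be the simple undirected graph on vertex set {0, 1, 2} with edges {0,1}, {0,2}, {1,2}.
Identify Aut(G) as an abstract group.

S_3

All 3 vertices are pairwise adjacent: G = K_3. Every bijection on the vertex set is an automorphism of K_3; hence Aut(K_3) ≅ S_3, order 6.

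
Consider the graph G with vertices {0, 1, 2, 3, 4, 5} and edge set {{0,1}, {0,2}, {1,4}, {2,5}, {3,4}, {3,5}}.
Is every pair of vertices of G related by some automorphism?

G is 2-regular and connected on 6 vertices, i.e. the cycle C_6. The automorphisms of the 6-cycle are exactly the symmetries of a regular 6-gon: the dihedral group D_6, |D_6| = 12. Under this action every vertex can be carried to every other, so G is vertex-transitive.

Yes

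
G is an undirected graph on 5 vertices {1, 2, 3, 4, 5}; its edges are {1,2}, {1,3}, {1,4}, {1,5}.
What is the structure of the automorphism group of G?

Vertex 1 has degree 4 and every other vertex has degree 1, so G is the star K_{1,4} with centre 1. Any automorphism fixes the centre and permutes the 4 leaves freely, so Aut(G) ≅ S_4 of order 4! = 24.

S_4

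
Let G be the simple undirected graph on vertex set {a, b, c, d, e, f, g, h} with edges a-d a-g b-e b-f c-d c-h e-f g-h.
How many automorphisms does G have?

G has two connected components, {a, c, d, g, h} and {b, e, f}; each is 2-regular, so G = C_5 ⊔ C_3. No automorphism exchanges components of different sizes, hence Aut(G) is the direct product D_3 × D_5, order 60.

60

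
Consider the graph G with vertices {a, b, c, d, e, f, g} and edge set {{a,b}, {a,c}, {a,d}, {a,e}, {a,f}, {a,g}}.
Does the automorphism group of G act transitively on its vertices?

No

Vertex a is the only vertex of degree 6, so every automorphism fixes it; G is not vertex-transitive.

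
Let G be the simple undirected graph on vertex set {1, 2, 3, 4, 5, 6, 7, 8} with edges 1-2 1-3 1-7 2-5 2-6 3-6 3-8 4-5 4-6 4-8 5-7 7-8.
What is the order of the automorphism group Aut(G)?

48

G is 3-regular and bipartite on 2^3 = 8 vertices with girth 4; it is the hypercube graph Q_3. Aut(Q_3) consists of the signed permutations of the 3 coordinate axes: 3! permutations times 2^3 sign flips, so |Aut| = 2^3·3! = 48.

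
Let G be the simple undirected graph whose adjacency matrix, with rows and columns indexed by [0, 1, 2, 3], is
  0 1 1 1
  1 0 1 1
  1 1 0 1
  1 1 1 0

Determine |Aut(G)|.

24

Every vertex has degree 3, so G is the complete graph K_4. Every bijection on the vertex set is an automorphism of K_4; hence Aut(K_4) ≅ S_4, order 24.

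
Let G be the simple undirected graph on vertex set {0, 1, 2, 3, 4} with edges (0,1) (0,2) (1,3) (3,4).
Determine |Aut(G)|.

The degree sequence is [2, 2, 1, 2, 1]; the two degree-1 vertices 2 and 4 are the ends of a path, so G = P_5. A path has exactly one nontrivial symmetry — reversal — giving Aut(G) of order 2.

2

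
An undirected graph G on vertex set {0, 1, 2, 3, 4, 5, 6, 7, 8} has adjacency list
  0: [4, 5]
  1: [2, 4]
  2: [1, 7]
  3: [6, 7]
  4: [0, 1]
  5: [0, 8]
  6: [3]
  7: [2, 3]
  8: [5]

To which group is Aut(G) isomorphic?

The degree sequence is [2, 2, 2, 2, 2, 2, 1, 2, 1]; the two degree-1 vertices 6 and 8 are the ends of a path, so G = P_9. The only nontrivial automorphism of a path is the end-to-end reflection, so Aut(G) ≅ Z_2.

C_2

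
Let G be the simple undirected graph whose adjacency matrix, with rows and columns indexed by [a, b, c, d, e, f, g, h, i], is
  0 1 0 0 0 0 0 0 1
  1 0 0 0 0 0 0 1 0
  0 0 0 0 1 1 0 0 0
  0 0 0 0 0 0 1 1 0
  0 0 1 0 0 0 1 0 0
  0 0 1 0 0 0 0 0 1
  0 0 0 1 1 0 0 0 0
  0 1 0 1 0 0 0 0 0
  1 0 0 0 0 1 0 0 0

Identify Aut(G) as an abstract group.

D_9

Every vertex has degree 2 and the graph is connected, so G is the 9-cycle C_9. C_9 has 9 rotations and 9 reflections, so Aut(C_9) ≅ D_9 of order 18.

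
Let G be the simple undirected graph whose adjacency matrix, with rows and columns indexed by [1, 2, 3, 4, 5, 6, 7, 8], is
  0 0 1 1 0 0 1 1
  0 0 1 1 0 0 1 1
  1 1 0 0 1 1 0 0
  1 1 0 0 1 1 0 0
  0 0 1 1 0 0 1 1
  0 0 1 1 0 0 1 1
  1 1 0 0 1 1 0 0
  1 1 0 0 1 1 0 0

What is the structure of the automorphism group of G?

G is 4-regular and bipartite with parts {3, 4, 7, 8} and {1, 2, 5, 6} (each part is independent and every cross-pair is an edge), so G = K_{4,4}. Each part can be permuted independently (S_4 × S_4) and the two equal-size parts can also be swapped, giving (S_4 × S_4) ⋊ Z_2 of order 2·(4!)² = 1152.

S_4 ≀ Z_2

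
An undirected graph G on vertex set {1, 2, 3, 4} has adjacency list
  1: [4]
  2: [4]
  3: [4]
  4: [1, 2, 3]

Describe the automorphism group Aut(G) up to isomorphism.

Vertex 4 has degree 3 and every other vertex has degree 1, so G is the star K_{1,3} with centre 4. The 3 leaves are pairwise interchangeable while the centre is fixed, giving Aut(G) = S_3.

S_3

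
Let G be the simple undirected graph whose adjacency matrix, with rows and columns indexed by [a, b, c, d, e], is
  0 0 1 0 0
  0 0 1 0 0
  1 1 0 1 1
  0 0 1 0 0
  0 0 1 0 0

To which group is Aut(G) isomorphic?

Vertex c has degree 4 and every other vertex has degree 1, so G is the star K_{1,4} with centre c. The 4 leaves are pairwise interchangeable while the centre is fixed, giving Aut(G) = S_4.

S_4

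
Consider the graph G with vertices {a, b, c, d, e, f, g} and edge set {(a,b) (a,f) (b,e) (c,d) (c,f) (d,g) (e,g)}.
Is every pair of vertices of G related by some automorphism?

G is 2-regular and connected on 7 vertices, i.e. the cycle C_7. C_7 has 7 rotations and 7 reflections, so Aut(C_7) ≅ D_7 of order 14. Under this action every vertex can be carried to every other, so G is vertex-transitive.

Yes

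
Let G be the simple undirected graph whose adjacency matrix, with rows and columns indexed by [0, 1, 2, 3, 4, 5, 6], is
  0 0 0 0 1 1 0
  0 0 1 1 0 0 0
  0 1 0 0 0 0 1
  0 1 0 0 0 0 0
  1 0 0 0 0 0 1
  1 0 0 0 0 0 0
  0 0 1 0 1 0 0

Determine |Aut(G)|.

The degree sequence is [2, 2, 2, 1, 2, 1, 2]; the two degree-1 vertices 3 and 5 are the ends of a path, so G = P_7. The only nontrivial automorphism of a path is the end-to-end reflection, so Aut(G) ≅ Z_2.

2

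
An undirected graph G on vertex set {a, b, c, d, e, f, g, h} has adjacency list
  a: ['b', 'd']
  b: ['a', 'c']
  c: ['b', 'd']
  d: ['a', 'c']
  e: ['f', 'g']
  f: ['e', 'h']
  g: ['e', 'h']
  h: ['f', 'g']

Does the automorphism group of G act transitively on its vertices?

G has two connected components, {a, b, c, d} and {e, f, g, h}; each is 2-regular, so G = C_4 ⊔ C_4. With two isomorphic components, Aut(G) = Aut(C_4) ≀ S_2 = (D_4 × D_4) ⋊ Z_2: permute each cycle by D_4, then optionally swap the two cycles. Order 2·(2·4)² = 128. This group acts transitively on the 8 vertices.

Yes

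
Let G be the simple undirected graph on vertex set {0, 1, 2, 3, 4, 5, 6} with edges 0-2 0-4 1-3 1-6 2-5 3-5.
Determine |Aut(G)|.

2

The degree sequence is [2, 2, 2, 2, 1, 2, 1]; the two degree-1 vertices 4 and 6 are the ends of a path, so G = P_7. The only nontrivial automorphism of a path is the end-to-end reflection, so Aut(G) ≅ Z_2.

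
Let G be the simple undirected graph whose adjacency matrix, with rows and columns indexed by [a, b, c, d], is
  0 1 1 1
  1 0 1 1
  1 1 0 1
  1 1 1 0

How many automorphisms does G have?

All 4 vertices are pairwise adjacent: G = K_4. Any permutation of the 4 vertices preserves K_4, so Aut(K_4) = S_4 of order 4! = 24.

24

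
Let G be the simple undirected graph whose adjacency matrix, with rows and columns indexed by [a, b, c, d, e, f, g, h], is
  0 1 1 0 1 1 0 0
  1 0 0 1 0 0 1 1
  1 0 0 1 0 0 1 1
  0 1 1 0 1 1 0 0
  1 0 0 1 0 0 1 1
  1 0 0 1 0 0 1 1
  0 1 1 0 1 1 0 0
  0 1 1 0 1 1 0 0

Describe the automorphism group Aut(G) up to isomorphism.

S_4 ≀ Z_2

G is 4-regular and bipartite with parts {a, d, g, h} and {b, c, e, f} (each part is independent and every cross-pair is an edge), so G = K_{4,4}. Aut(K_{4,4}) is the wreath product S_4 ≀ Z_2: permute within each part, then optionally swap the parts; |Aut| = 2·(4!)² = 1152.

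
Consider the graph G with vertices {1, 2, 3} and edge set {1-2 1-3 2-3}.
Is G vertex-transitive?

Every vertex has degree 2, so G is the complete graph K_3. Every bijection on the vertex set is an automorphism of K_3; hence Aut(K_3) ≅ S_3, order 6. Under this action every vertex can be carried to every other, so G is vertex-transitive.

Yes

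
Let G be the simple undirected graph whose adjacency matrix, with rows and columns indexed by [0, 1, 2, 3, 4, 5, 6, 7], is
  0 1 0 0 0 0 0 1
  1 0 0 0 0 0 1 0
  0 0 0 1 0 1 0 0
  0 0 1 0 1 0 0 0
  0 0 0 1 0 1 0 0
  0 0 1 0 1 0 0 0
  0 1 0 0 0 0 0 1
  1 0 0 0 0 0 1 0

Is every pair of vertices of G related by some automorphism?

G has two connected components, {0, 1, 6, 7} and {2, 3, 4, 5}; each is 2-regular, so G = C_4 ⊔ C_4. Aut of a disjoint union of two copies of C_4 is the wreath product D_4 ≀ Z_2, of order 2·8² = 128. Under this action every vertex can be carried to every other, so G is vertex-transitive.

Yes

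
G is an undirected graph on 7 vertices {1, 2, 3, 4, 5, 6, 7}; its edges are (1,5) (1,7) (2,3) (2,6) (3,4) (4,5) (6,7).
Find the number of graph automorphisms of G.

Every vertex has degree 2 and the graph is connected, so G is the 7-cycle C_7. The automorphisms of the 7-cycle are exactly the symmetries of a regular 7-gon: the dihedral group D_7, |D_7| = 14.

14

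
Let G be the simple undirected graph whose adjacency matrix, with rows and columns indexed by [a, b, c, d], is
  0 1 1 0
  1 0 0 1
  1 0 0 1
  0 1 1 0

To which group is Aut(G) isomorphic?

D_4

G is 2-regular and connected on 4 vertices, i.e. the cycle C_4. The automorphisms of the 4-cycle are exactly the symmetries of a regular 4-gon: the dihedral group D_4, |D_4| = 8.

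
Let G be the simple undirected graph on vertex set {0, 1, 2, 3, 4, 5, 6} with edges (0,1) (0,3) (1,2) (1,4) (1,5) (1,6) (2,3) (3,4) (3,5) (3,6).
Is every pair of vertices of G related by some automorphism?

Automorphisms preserve degree, but G has vertices of degree 2 and vertices of degree 5; no automorphism maps one to the other, so G is not vertex-transitive.

No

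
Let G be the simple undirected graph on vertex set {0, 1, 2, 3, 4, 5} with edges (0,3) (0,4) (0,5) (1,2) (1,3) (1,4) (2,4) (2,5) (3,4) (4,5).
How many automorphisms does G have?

10

Vertex 4 is the unique vertex of degree 5; the remaining 5 vertices each have degree 3 and induce a cycle, so G is the wheel on 6 vertices with hub 4. With the hub fixed, the remaining symmetry is that of the rim cycle C_5, giving the dihedral group D_5.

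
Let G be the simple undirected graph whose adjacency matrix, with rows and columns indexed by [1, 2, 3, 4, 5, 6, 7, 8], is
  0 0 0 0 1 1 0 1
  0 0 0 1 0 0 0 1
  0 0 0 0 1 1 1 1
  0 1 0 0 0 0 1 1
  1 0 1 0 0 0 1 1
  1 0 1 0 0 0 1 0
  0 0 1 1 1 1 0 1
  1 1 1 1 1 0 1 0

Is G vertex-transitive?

Vertex 2 is the only vertex of degree 2, so every automorphism fixes it; G is not vertex-transitive.

No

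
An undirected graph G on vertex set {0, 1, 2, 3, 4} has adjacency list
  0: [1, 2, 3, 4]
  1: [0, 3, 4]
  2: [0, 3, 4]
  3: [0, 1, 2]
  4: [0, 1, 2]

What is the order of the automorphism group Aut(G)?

Vertex 0 is the unique vertex of degree 4; the remaining 4 vertices each have degree 3 and induce a cycle, so G is the wheel on 5 vertices with hub 0. Every automorphism fixes the hub and acts on the rim 4-cycle, so Aut(G) ≅ Aut(C_4) = D_4 of order 8.

8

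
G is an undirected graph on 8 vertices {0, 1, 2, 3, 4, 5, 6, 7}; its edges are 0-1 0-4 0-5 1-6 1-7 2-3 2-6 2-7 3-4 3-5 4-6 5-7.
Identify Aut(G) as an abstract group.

G is 3-regular and bipartite on 2^3 = 8 vertices with girth 4; it is the hypercube graph Q_3. Aut(Q_3) consists of the signed permutations of the 3 coordinate axes: 3! permutations times 2^3 sign flips, so |Aut| = 2^3·3! = 48.

Z_2^3 ⋊ S_3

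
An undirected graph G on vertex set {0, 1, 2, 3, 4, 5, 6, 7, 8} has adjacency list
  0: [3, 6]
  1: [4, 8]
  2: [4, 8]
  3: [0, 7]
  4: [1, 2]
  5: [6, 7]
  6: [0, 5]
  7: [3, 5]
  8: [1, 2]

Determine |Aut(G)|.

G has two connected components, {0, 3, 5, 6, 7} and {1, 2, 4, 8}; each is 2-regular, so G = C_5 ⊔ C_4. No automorphism exchanges components of different sizes, hence Aut(G) is the direct product D_5 × D_4, order 80.

80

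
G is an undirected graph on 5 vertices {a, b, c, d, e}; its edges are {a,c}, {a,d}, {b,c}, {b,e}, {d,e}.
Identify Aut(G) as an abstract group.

D_5

G is 2-regular and connected on 5 vertices, i.e. the cycle C_5. C_5 has 5 rotations and 5 reflections, so Aut(C_5) ≅ D_5 of order 10.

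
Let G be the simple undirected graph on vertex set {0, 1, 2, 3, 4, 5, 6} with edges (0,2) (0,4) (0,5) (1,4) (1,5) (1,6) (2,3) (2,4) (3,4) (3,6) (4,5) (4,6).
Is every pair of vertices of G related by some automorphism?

Vertex 4 is the only vertex of degree 6, so every automorphism fixes it; G is not vertex-transitive.

No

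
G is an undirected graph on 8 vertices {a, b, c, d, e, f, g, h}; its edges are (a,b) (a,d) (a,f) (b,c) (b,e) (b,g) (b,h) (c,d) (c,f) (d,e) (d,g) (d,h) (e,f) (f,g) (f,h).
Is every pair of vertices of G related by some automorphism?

No

Automorphisms preserve degree, but G has vertices of degree 3 and vertices of degree 5; no automorphism maps one to the other, so G is not vertex-transitive.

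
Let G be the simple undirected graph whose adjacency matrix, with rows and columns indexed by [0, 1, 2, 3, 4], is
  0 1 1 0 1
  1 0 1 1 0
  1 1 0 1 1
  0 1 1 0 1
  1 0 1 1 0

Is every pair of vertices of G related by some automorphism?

Vertex 2 is the only vertex of degree 4, so every automorphism fixes it; G is not vertex-transitive.

No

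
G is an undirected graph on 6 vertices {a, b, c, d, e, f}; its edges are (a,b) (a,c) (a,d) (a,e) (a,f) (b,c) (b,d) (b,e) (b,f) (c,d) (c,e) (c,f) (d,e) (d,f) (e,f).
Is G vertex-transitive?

Yes

All 6 vertices are pairwise adjacent: G = K_6. Any permutation of the 6 vertices preserves K_6, so Aut(K_6) = S_6 of order 6! = 720. Under this action every vertex can be carried to every other, so G is vertex-transitive.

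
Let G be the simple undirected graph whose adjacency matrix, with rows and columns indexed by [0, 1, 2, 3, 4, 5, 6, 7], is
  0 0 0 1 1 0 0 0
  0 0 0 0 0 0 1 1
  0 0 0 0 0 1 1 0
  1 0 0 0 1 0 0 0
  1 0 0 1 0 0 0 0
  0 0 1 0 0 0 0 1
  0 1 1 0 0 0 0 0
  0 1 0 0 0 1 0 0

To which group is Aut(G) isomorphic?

G has two connected components, {1, 2, 5, 6, 7} and {0, 3, 4}; each is 2-regular, so G = C_5 ⊔ C_3. The components are non-isomorphic (different sizes), so Aut(G) = Aut(C_5) × Aut(C_3) = D_5 × D_3 of order 10·6 = 60.

D_5 × D_3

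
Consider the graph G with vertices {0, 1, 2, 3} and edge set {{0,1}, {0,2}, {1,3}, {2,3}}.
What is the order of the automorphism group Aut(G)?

8

G is 2-regular and connected on 4 vertices, i.e. the cycle C_4. C_4 has 4 rotations and 4 reflections, so Aut(C_4) ≅ D_4 of order 8.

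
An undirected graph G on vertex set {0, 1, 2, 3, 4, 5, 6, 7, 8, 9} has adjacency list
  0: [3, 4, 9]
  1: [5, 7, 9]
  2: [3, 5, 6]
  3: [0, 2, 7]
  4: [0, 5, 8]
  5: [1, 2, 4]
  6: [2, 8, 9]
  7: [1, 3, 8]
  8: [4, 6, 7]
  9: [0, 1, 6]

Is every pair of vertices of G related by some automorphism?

Yes

G is 3-regular on 10 vertices with no triangles and no 4-cycles (girth 5): this is the Petersen graph. It is a classical fact that the Petersen graph has automorphism group S_5 (order 120), arising from its description as the Kneser graph K(5,2). This group acts transitively on the 10 vertices.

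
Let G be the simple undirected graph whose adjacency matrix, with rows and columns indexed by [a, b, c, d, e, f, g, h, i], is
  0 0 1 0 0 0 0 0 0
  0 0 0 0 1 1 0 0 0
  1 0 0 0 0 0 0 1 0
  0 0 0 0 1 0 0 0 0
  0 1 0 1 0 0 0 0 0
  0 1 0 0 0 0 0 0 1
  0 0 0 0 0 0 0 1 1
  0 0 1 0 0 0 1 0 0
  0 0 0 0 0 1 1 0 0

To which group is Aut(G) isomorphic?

C_2

The degree sequence is [1, 2, 2, 1, 2, 2, 2, 2, 2]; the two degree-1 vertices a and d are the ends of a path, so G = P_9. The only nontrivial automorphism of a path is the end-to-end reflection, so Aut(G) ≅ Z_2.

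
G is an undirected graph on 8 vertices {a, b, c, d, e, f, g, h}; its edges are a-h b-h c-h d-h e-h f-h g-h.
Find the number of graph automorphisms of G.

5040

Vertex h has degree 7 and every other vertex has degree 1, so G is the star K_{1,7} with centre h. Any automorphism fixes the centre and permutes the 7 leaves freely, so Aut(G) ≅ S_7 of order 7! = 5040.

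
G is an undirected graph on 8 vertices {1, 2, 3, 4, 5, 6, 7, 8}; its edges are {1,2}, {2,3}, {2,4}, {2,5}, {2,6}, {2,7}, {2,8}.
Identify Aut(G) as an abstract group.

Vertex 2 has degree 7 and every other vertex has degree 1, so G is the star K_{1,7} with centre 2. Any automorphism fixes the centre and permutes the 7 leaves freely, so Aut(G) ≅ S_7 of order 7! = 5040.

the symmetric group on 7 letters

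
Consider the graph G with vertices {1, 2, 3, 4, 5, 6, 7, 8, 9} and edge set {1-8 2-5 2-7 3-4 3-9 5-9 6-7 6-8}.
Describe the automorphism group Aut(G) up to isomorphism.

the cyclic group of order 2

The degree sequence is [1, 2, 2, 1, 2, 2, 2, 2, 2]; the two degree-1 vertices 1 and 4 are the ends of a path, so G = P_9. The only nontrivial automorphism of a path is the end-to-end reflection, so Aut(G) ≅ Z_2.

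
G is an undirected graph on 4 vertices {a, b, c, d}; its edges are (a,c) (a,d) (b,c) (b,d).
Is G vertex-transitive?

Yes

G is 2-regular and bipartite on 2^2 = 4 vertices with girth 4; it is the hypercube graph Q_2. Aut(Q_2) consists of the signed permutations of the 2 coordinate axes: 2! permutations times 2^2 sign flips, so |Aut| = 2^2·2! = 8. This group acts transitively on the 4 vertices.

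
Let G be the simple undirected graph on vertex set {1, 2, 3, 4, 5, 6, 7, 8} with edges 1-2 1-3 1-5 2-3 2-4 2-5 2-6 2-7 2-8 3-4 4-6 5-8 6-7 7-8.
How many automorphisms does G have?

14

Vertex 2 is the unique vertex of degree 7; the remaining 7 vertices each have degree 3 and induce a cycle, so G is the wheel on 8 vertices with hub 2. Every automorphism fixes the hub and acts on the rim 7-cycle, so Aut(G) ≅ Aut(C_7) = D_7 of order 14.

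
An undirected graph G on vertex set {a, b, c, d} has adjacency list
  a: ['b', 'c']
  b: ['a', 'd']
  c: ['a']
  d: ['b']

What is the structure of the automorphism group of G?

Z_2

The degree sequence is [2, 2, 1, 1]; the two degree-1 vertices c and d are the ends of a path, so G = P_4. A path has exactly one nontrivial symmetry — reversal — giving Aut(G) of order 2.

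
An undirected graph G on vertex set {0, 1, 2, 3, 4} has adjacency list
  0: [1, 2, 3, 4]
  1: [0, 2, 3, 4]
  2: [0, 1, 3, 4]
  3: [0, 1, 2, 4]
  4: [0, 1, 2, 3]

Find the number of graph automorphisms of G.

Every vertex has degree 4, so G is the complete graph K_5. Any permutation of the 5 vertices preserves K_5, so Aut(K_5) = S_5 of order 5! = 120.

120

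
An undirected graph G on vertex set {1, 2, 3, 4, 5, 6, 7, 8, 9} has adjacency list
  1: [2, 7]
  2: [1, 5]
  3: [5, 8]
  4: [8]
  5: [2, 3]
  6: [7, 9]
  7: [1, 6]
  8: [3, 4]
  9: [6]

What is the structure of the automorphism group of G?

C_2

The degree sequence is [2, 2, 2, 1, 2, 2, 2, 2, 1]; the two degree-1 vertices 4 and 9 are the ends of a path, so G = P_9. The only nontrivial automorphism of a path is the end-to-end reflection, so Aut(G) ≅ Z_2.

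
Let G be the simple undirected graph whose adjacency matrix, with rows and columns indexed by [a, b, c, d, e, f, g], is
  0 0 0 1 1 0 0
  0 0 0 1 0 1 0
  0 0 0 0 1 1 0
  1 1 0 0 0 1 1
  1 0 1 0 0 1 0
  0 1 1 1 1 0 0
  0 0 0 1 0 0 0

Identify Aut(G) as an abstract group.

1

The degree sequence is [2, 2, 2, 4, 3, 4, 1]. Checking the degree-preserving permutations of the vertex set shows that none except the identity preserves every edge, so Aut(G) is trivial.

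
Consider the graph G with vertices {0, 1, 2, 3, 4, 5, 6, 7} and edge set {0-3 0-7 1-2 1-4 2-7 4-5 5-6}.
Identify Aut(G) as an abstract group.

the cyclic group of order 2

The degree sequence is [2, 2, 2, 1, 2, 2, 1, 2]; the two degree-1 vertices 3 and 6 are the ends of a path, so G = P_8. A path has exactly one nontrivial symmetry — reversal — giving Aut(G) of order 2.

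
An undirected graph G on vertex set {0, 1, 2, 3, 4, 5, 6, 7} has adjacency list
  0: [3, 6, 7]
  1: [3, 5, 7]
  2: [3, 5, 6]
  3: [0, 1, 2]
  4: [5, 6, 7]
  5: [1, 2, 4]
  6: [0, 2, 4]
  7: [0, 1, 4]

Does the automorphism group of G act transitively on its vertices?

G is 3-regular and bipartite on 2^3 = 8 vertices with girth 4; it is the hypercube graph Q_3. The symmetry group of the 3-cube is the hyperoctahedral group B_3 = Z_2 ≀ S_3, of order 2^3·3! = 48. Under this action every vertex can be carried to every other, so G is vertex-transitive.

Yes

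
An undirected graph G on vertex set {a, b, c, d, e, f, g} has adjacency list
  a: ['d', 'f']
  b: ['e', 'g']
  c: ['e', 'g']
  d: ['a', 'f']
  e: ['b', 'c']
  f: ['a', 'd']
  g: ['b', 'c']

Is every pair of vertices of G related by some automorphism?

G has two connected components, {b, c, e, g} and {a, d, f}; each is 2-regular, so G = C_4 ⊔ C_3. The orbit of a under Aut(G) is {a, d, f}, which does not contain b, so G is not vertex-transitive.

No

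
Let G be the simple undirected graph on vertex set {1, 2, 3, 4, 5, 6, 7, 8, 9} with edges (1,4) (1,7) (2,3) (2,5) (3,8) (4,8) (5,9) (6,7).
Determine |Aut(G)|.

The degree sequence is [2, 2, 2, 2, 2, 1, 2, 2, 1]; the two degree-1 vertices 6 and 9 are the ends of a path, so G = P_9. A path has exactly one nontrivial symmetry — reversal — giving Aut(G) of order 2.

2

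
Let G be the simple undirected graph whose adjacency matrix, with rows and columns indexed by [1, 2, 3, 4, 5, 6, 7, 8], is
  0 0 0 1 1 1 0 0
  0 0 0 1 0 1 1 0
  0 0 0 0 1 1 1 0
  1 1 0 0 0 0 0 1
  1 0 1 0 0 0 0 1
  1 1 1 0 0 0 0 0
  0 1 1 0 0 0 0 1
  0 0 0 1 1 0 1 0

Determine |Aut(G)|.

G is 3-regular and bipartite on 2^3 = 8 vertices with girth 4; it is the hypercube graph Q_3. Aut(Q_3) consists of the signed permutations of the 3 coordinate axes: 3! permutations times 2^3 sign flips, so |Aut| = 2^3·3! = 48.

48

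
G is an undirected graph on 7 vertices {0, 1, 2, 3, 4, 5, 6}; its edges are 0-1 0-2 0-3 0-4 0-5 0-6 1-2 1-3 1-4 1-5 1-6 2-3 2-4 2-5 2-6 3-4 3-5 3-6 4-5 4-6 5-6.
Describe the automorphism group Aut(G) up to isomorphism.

S_7

All 7 vertices are pairwise adjacent: G = K_7. Any permutation of the 7 vertices preserves K_7, so Aut(K_7) = S_7 of order 7! = 5040.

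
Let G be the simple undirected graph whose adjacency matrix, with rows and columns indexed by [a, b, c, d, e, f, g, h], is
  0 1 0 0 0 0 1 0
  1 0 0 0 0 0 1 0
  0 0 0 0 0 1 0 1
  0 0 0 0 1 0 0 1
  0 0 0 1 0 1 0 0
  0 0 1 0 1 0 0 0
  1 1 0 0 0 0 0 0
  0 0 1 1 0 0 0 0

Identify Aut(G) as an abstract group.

G has two connected components, {c, d, e, f, h} and {a, b, g}; each is 2-regular, so G = C_5 ⊔ C_3. The components are non-isomorphic (different sizes), so Aut(G) = Aut(C_3) × Aut(C_5) = D_3 × D_5 of order 6·10 = 60.

D_3 × D_5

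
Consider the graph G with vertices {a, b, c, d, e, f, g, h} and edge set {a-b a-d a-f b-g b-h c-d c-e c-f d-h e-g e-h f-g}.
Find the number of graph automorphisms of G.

G is 3-regular and bipartite on 2^3 = 8 vertices with girth 4; it is the hypercube graph Q_3. Aut(Q_3) consists of the signed permutations of the 3 coordinate axes: 3! permutations times 2^3 sign flips, so |Aut| = 2^3·3! = 48.

48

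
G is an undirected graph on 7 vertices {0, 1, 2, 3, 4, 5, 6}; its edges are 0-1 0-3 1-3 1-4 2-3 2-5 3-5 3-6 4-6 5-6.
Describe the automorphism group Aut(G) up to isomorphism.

the trivial group

The degree sequence is [2, 3, 2, 5, 2, 3, 3]. Checking the degree-preserving permutations of the vertex set shows that none except the identity preserves every edge, so Aut(G) is trivial.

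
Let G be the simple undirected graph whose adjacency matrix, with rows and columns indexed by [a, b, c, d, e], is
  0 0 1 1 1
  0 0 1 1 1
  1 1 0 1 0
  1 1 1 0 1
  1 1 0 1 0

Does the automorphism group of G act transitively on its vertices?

No

Vertex d is the only vertex of degree 4, so every automorphism fixes it; G is not vertex-transitive.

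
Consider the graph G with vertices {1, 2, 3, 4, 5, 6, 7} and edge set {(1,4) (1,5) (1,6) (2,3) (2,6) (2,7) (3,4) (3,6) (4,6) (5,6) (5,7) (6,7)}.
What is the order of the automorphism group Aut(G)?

Vertex 6 is the unique vertex of degree 6; the remaining 6 vertices each have degree 3 and induce a cycle, so G is the wheel on 7 vertices with hub 6. Every automorphism fixes the hub and acts on the rim 6-cycle, so Aut(G) ≅ Aut(C_6) = D_6 of order 12.

12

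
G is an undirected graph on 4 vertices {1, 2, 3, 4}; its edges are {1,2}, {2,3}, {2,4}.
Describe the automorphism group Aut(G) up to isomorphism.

Vertex 2 has degree 3 and every other vertex has degree 1, so G is the star K_{1,3} with centre 2. The 3 leaves are pairwise interchangeable while the centre is fixed, giving Aut(G) = S_3.

the symmetric group on 3 letters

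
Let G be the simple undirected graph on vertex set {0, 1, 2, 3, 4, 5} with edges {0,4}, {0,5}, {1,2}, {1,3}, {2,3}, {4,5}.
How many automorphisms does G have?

72

G has two connected components, {0, 4, 5} and {1, 2, 3}; each is 2-regular, so G = C_3 ⊔ C_3. Aut of a disjoint union of two copies of C_3 is the wreath product D_3 ≀ Z_2, of order 2·6² = 72.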